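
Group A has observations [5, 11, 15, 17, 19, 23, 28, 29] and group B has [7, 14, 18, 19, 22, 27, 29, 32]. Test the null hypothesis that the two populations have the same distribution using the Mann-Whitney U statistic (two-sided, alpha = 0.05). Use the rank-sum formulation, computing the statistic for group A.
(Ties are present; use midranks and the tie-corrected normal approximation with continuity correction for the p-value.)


Step 1: Combine and sort all 16 observations; assign midranks.
sorted (value, group): (5,X), (7,Y), (11,X), (14,Y), (15,X), (17,X), (18,Y), (19,X), (19,Y), (22,Y), (23,X), (27,Y), (28,X), (29,X), (29,Y), (32,Y)
ranks: 5->1, 7->2, 11->3, 14->4, 15->5, 17->6, 18->7, 19->8.5, 19->8.5, 22->10, 23->11, 27->12, 28->13, 29->14.5, 29->14.5, 32->16
Step 2: Rank sum for X: R1 = 1 + 3 + 5 + 6 + 8.5 + 11 + 13 + 14.5 = 62.
Step 3: U_X = R1 - n1(n1+1)/2 = 62 - 8*9/2 = 62 - 36 = 26.
       U_Y = n1*n2 - U_X = 64 - 26 = 38.
Step 4: Ties are present, so use the tie-corrected normal approximation (with continuity correction) for the p-value.
Step 5: p-value = 0.562949; compare to alpha = 0.05. fail to reject H0.

U_X = 26, p = 0.562949, fail to reject H0 at alpha = 0.05.


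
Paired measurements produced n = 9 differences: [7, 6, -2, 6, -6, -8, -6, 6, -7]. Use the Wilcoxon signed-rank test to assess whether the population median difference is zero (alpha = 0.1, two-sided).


Step 1: Drop any zero differences (none here) and take |d_i|.
|d| = [7, 6, 2, 6, 6, 8, 6, 6, 7]
Step 2: Midrank |d_i| (ties get averaged ranks).
ranks: |7|->7.5, |6|->4, |2|->1, |6|->4, |6|->4, |8|->9, |6|->4, |6|->4, |7|->7.5
Step 3: Attach original signs; sum ranks with positive sign and with negative sign.
W+ = 7.5 + 4 + 4 + 4 = 19.5
W- = 1 + 4 + 9 + 4 + 7.5 = 25.5
(Check: W+ + W- = 45 should equal n(n+1)/2 = 45.)
Step 4: Test statistic W = min(W+, W-) = 19.5.
Step 5: Ties in |d|, so use the tie-corrected normal approximation.
        E[W] = n(n+1)/4 = 9*10/4 = 22.5.
        Tie groups: |d|=6 (t=5), |d|=7 (t=2); sum(t^3 - t) = 126.
        Var[W] = n(n+1)(2n+1)/24 - sum(t^3-t)/48 = 1710/24 - 126/48 = 68.625.
        z = (W - E[W]) / sqrt(Var[W]) = (19.5 - 22.5) / 8.2840 = -0.3621.
        Two-sided p = 2*Phi(z) = 0.717245.
Step 6: alpha = 0.1. fail to reject H0.

W+ = 19.5, W- = 25.5, W = min = 19.5, p = 0.717245, fail to reject H0.


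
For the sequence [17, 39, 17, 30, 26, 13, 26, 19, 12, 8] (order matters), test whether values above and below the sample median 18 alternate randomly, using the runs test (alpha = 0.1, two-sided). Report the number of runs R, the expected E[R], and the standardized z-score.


Step 1: Compute median = 18; label A = above, B = below.
Labels in order: BABAABAABB  (n_A = 5, n_B = 5)
Step 2: Count runs R = 7.
Step 3: Under H0 (random ordering), E[R] = 2*n_A*n_B/(n_A+n_B) + 1 = 2*5*5/10 + 1 = 6.0000.
        Var[R] = 2*n_A*n_B*(2*n_A*n_B - n_A - n_B) / ((n_A+n_B)^2 * (n_A+n_B-1)) = 2000/900 = 2.2222.
        SD[R] = 1.4907.
Step 4: Continuity-corrected z = (R - 0.5 - E[R]) / SD[R] = (7 - 0.5 - 6.0000) / 1.4907 = 0.3354.
Step 5: Two-sided p-value via normal approximation = 2*(1 - Phi(|z|)) = 0.737316.
Step 6: alpha = 0.1. fail to reject H0.

R = 7, z = 0.3354, p = 0.737316, fail to reject H0.


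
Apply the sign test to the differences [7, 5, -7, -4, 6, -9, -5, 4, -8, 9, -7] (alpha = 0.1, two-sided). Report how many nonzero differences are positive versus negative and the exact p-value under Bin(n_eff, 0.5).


Step 1: Discard zero differences. Original n = 11; n_eff = number of nonzero differences = 11.
Nonzero differences (with sign): +7, +5, -7, -4, +6, -9, -5, +4, -8, +9, -7
Step 2: Count signs: positive = 5, negative = 6.
Step 3: Under H0: P(positive) = 0.5, so the number of positives S ~ Bin(11, 0.5).
Step 4: Two-sided exact p-value = sum of Bin(11,0.5) probabilities at or below the observed probability = 1.000000.
Step 5: alpha = 0.1. fail to reject H0.

n_eff = 11, pos = 5, neg = 6, p = 1.000000, fail to reject H0.


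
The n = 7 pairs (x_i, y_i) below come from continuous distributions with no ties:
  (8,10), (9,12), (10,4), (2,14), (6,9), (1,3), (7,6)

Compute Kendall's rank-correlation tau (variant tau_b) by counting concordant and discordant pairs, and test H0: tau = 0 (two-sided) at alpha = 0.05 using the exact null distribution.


Step 1: Enumerate the 21 unordered pairs (i,j) with i<j and classify each by sign(x_j-x_i) * sign(y_j-y_i).
  (1,2):dx=+1,dy=+2->C; (1,3):dx=+2,dy=-6->D; (1,4):dx=-6,dy=+4->D; (1,5):dx=-2,dy=-1->C
  (1,6):dx=-7,dy=-7->C; (1,7):dx=-1,dy=-4->C; (2,3):dx=+1,dy=-8->D; (2,4):dx=-7,dy=+2->D
  (2,5):dx=-3,dy=-3->C; (2,6):dx=-8,dy=-9->C; (2,7):dx=-2,dy=-6->C; (3,4):dx=-8,dy=+10->D
  (3,5):dx=-4,dy=+5->D; (3,6):dx=-9,dy=-1->C; (3,7):dx=-3,dy=+2->D; (4,5):dx=+4,dy=-5->D
  (4,6):dx=-1,dy=-11->C; (4,7):dx=+5,dy=-8->D; (5,6):dx=-5,dy=-6->C; (5,7):dx=+1,dy=-3->D
  (6,7):dx=+6,dy=+3->C
Step 2: C = 11, D = 10, total pairs = 21.
Step 3: tau = (C - D)/(n(n-1)/2) = (11 - 10)/21 = 0.047619.
Step 4: Exact two-sided p-value (enumerate n! = 5040 permutations of y under H0): p = 1.000000.
Step 5: alpha = 0.05. fail to reject H0.

tau_b = 0.0476 (C=11, D=10), p = 1.000000, fail to reject H0.


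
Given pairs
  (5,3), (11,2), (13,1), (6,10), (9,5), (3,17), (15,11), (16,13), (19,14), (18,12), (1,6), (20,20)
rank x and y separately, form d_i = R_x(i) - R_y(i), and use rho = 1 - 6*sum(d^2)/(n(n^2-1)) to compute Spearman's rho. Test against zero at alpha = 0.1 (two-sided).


Step 1: Rank x and y separately (midranks; no ties here).
rank(x): 5->3, 11->6, 13->7, 6->4, 9->5, 3->2, 15->8, 16->9, 19->11, 18->10, 1->1, 20->12
rank(y): 3->3, 2->2, 1->1, 10->6, 5->4, 17->11, 11->7, 13->9, 14->10, 12->8, 6->5, 20->12
Step 2: d_i = R_x(i) - R_y(i); compute d_i^2.
  (3-3)^2=0, (6-2)^2=16, (7-1)^2=36, (4-6)^2=4, (5-4)^2=1, (2-11)^2=81, (8-7)^2=1, (9-9)^2=0, (11-10)^2=1, (10-8)^2=4, (1-5)^2=16, (12-12)^2=0
sum(d^2) = 160.
Step 3: rho = 1 - 6*160 / (12*(12^2 - 1)) = 1 - 960/1716 = 0.440559.
Step 4: Under H0, t = rho * sqrt((n-2)/(1-rho^2)) = 1.5519 ~ t(10).
Step 5: Two-sided p-value from the t-distribution with 10 df = 0.151735.
Step 6: alpha = 0.1. fail to reject H0.

rho = 0.4406, p = 0.151735, fail to reject H0 at alpha = 0.1.


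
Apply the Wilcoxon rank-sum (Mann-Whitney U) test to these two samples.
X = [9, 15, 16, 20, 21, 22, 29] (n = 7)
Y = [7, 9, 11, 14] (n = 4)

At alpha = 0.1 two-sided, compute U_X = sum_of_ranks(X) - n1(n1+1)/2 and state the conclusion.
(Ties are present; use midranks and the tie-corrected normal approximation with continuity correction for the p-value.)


Step 1: Combine and sort all 11 observations; assign midranks.
sorted (value, group): (7,Y), (9,X), (9,Y), (11,Y), (14,Y), (15,X), (16,X), (20,X), (21,X), (22,X), (29,X)
ranks: 7->1, 9->2.5, 9->2.5, 11->4, 14->5, 15->6, 16->7, 20->8, 21->9, 22->10, 29->11
Step 2: Rank sum for X: R1 = 2.5 + 6 + 7 + 8 + 9 + 10 + 11 = 53.5.
Step 3: U_X = R1 - n1(n1+1)/2 = 53.5 - 7*8/2 = 53.5 - 28 = 25.5.
       U_Y = n1*n2 - U_X = 28 - 25.5 = 2.5.
Step 4: Ties are present, so use the tie-corrected normal approximation (with continuity correction) for the p-value.
Step 5: p-value = 0.037202; compare to alpha = 0.1. reject H0.

U_X = 25.5, p = 0.037202, reject H0 at alpha = 0.1.


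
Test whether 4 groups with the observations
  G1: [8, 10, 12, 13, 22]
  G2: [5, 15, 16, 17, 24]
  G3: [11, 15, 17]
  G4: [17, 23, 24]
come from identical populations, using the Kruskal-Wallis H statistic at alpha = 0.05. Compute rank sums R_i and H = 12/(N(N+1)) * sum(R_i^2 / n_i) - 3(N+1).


Step 1: Combine all N = 16 observations and assign midranks.
sorted (value, group, rank): (5,G2,1), (8,G1,2), (10,G1,3), (11,G3,4), (12,G1,5), (13,G1,6), (15,G2,7.5), (15,G3,7.5), (16,G2,9), (17,G2,11), (17,G3,11), (17,G4,11), (22,G1,13), (23,G4,14), (24,G2,15.5), (24,G4,15.5)
Step 2: Sum ranks within each group.
R_1 = 29 (n_1 = 5)
R_2 = 44 (n_2 = 5)
R_3 = 22.5 (n_3 = 3)
R_4 = 40.5 (n_4 = 3)
Step 3: H = 12/(N(N+1)) * sum(R_i^2/n_i) - 3(N+1)
     = 12/(16*17) * (29^2/5 + 44^2/5 + 22.5^2/3 + 40.5^2/3) - 3*17
     = 0.044118 * 1270.9 - 51
     = 5.069118.
Step 4: Ties present; correction factor C = 1 - 36/(16^3 - 16) = 0.991176. Corrected H = 5.069118 / 0.991176 = 5.114243.
Step 5: Under H0, H ~ chi^2(3); p-value = 0.163620.
Step 6: alpha = 0.05. fail to reject H0.

H = 5.1142, df = 3, p = 0.163620, fail to reject H0.


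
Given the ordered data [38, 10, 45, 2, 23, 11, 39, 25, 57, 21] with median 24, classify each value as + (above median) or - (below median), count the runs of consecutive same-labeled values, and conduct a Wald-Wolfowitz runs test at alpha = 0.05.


Step 1: Compute median = 24; label A = above, B = below.
Labels in order: ABABBBAAAB  (n_A = 5, n_B = 5)
Step 2: Count runs R = 6.
Step 3: Under H0 (random ordering), E[R] = 2*n_A*n_B/(n_A+n_B) + 1 = 2*5*5/10 + 1 = 6.0000.
        Var[R] = 2*n_A*n_B*(2*n_A*n_B - n_A - n_B) / ((n_A+n_B)^2 * (n_A+n_B-1)) = 2000/900 = 2.2222.
        SD[R] = 1.4907.
Step 4: R = E[R], so z = 0 with no continuity correction.
Step 5: Two-sided p-value via normal approximation = 2*(1 - Phi(|z|)) = 1.000000.
Step 6: alpha = 0.05. fail to reject H0.

R = 6, z = 0.0000, p = 1.000000, fail to reject H0.


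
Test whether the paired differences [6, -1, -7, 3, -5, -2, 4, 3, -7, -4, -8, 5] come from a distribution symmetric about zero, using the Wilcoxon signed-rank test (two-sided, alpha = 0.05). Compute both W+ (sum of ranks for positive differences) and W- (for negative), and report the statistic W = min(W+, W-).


Step 1: Drop any zero differences (none here) and take |d_i|.
|d| = [6, 1, 7, 3, 5, 2, 4, 3, 7, 4, 8, 5]
Step 2: Midrank |d_i| (ties get averaged ranks).
ranks: |6|->9, |1|->1, |7|->10.5, |3|->3.5, |5|->7.5, |2|->2, |4|->5.5, |3|->3.5, |7|->10.5, |4|->5.5, |8|->12, |5|->7.5
Step 3: Attach original signs; sum ranks with positive sign and with negative sign.
W+ = 9 + 3.5 + 5.5 + 3.5 + 7.5 = 29
W- = 1 + 10.5 + 7.5 + 2 + 10.5 + 5.5 + 12 = 49
(Check: W+ + W- = 78 should equal n(n+1)/2 = 78.)
Step 4: Test statistic W = min(W+, W-) = 29.
Step 5: Ties in |d|, so use the tie-corrected normal approximation.
        E[W] = n(n+1)/4 = 12*13/4 = 39.
        Tie groups: |d|=3 (t=2), |d|=4 (t=2), |d|=5 (t=2), |d|=7 (t=2); sum(t^3 - t) = 24.
        Var[W] = n(n+1)(2n+1)/24 - sum(t^3-t)/48 = 3900/24 - 24/48 = 162.
        z = (W - E[W]) / sqrt(Var[W]) = (29 - 39) / 12.7279 = -0.7857.
        Two-sided p = 2*Phi(z) = 0.432058.
Step 6: alpha = 0.05. fail to reject H0.

W+ = 29, W- = 49, W = min = 29, p = 0.432058, fail to reject H0.


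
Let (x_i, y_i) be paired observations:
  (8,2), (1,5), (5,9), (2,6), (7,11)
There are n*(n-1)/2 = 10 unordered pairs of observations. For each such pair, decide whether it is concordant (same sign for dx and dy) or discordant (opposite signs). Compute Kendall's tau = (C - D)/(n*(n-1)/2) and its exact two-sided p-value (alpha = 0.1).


Step 1: Enumerate the 10 unordered pairs (i,j) with i<j and classify each by sign(x_j-x_i) * sign(y_j-y_i).
  (1,2):dx=-7,dy=+3->D; (1,3):dx=-3,dy=+7->D; (1,4):dx=-6,dy=+4->D; (1,5):dx=-1,dy=+9->D
  (2,3):dx=+4,dy=+4->C; (2,4):dx=+1,dy=+1->C; (2,5):dx=+6,dy=+6->C; (3,4):dx=-3,dy=-3->C
  (3,5):dx=+2,dy=+2->C; (4,5):dx=+5,dy=+5->C
Step 2: C = 6, D = 4, total pairs = 10.
Step 3: tau = (C - D)/(n(n-1)/2) = (6 - 4)/10 = 0.200000.
Step 4: Exact two-sided p-value (enumerate n! = 120 permutations of y under H0): p = 0.816667.
Step 5: alpha = 0.1. fail to reject H0.

tau_b = 0.2000 (C=6, D=4), p = 0.816667, fail to reject H0.


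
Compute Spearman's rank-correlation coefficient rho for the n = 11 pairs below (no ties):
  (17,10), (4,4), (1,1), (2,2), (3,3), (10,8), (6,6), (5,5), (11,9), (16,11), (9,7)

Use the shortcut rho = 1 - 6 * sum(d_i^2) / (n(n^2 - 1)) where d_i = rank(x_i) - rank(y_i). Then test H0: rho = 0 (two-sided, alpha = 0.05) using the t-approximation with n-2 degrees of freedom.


Step 1: Rank x and y separately (midranks; no ties here).
rank(x): 17->11, 4->4, 1->1, 2->2, 3->3, 10->8, 6->6, 5->5, 11->9, 16->10, 9->7
rank(y): 10->10, 4->4, 1->1, 2->2, 3->3, 8->8, 6->6, 5->5, 9->9, 11->11, 7->7
Step 2: d_i = R_x(i) - R_y(i); compute d_i^2.
  (11-10)^2=1, (4-4)^2=0, (1-1)^2=0, (2-2)^2=0, (3-3)^2=0, (8-8)^2=0, (6-6)^2=0, (5-5)^2=0, (9-9)^2=0, (10-11)^2=1, (7-7)^2=0
sum(d^2) = 2.
Step 3: rho = 1 - 6*2 / (11*(11^2 - 1)) = 1 - 12/1320 = 0.990909.
Step 4: Under H0, t = rho * sqrt((n-2)/(1-rho^2)) = 22.0966 ~ t(9).
Step 5: Two-sided p-value from the t-distribution with 9 df = 0.000000.
Step 6: alpha = 0.05. reject H0.

rho = 0.9909, p = 0.000000, reject H0 at alpha = 0.05.


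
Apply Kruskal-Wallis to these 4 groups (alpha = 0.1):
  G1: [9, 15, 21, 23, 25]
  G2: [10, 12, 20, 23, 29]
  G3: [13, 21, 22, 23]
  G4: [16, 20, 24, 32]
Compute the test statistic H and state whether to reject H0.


Step 1: Combine all N = 18 observations and assign midranks.
sorted (value, group, rank): (9,G1,1), (10,G2,2), (12,G2,3), (13,G3,4), (15,G1,5), (16,G4,6), (20,G2,7.5), (20,G4,7.5), (21,G1,9.5), (21,G3,9.5), (22,G3,11), (23,G1,13), (23,G2,13), (23,G3,13), (24,G4,15), (25,G1,16), (29,G2,17), (32,G4,18)
Step 2: Sum ranks within each group.
R_1 = 44.5 (n_1 = 5)
R_2 = 42.5 (n_2 = 5)
R_3 = 37.5 (n_3 = 4)
R_4 = 46.5 (n_4 = 4)
Step 3: H = 12/(N(N+1)) * sum(R_i^2/n_i) - 3(N+1)
     = 12/(18*19) * (44.5^2/5 + 42.5^2/5 + 37.5^2/4 + 46.5^2/4) - 3*19
     = 0.035088 * 1649.42 - 57
     = 0.874561.
Step 4: Ties present; correction factor C = 1 - 36/(18^3 - 18) = 0.993808. Corrected H = 0.874561 / 0.993808 = 0.880010.
Step 5: Under H0, H ~ chi^2(3); p-value = 0.830249.
Step 6: alpha = 0.1. fail to reject H0.

H = 0.8800, df = 3, p = 0.830249, fail to reject H0.


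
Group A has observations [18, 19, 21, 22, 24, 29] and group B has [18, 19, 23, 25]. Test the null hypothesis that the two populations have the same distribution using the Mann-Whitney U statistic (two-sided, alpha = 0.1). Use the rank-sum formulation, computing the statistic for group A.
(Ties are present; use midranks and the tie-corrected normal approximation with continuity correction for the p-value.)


Step 1: Combine and sort all 10 observations; assign midranks.
sorted (value, group): (18,X), (18,Y), (19,X), (19,Y), (21,X), (22,X), (23,Y), (24,X), (25,Y), (29,X)
ranks: 18->1.5, 18->1.5, 19->3.5, 19->3.5, 21->5, 22->6, 23->7, 24->8, 25->9, 29->10
Step 2: Rank sum for X: R1 = 1.5 + 3.5 + 5 + 6 + 8 + 10 = 34.
Step 3: U_X = R1 - n1(n1+1)/2 = 34 - 6*7/2 = 34 - 21 = 13.
       U_Y = n1*n2 - U_X = 24 - 13 = 11.
Step 4: Ties are present, so use the tie-corrected normal approximation (with continuity correction) for the p-value.
Step 5: p-value = 0.914589; compare to alpha = 0.1. fail to reject H0.

U_X = 13, p = 0.914589, fail to reject H0 at alpha = 0.1.


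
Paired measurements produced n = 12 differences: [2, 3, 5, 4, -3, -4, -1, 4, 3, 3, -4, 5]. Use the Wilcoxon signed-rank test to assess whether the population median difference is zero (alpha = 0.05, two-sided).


Step 1: Drop any zero differences (none here) and take |d_i|.
|d| = [2, 3, 5, 4, 3, 4, 1, 4, 3, 3, 4, 5]
Step 2: Midrank |d_i| (ties get averaged ranks).
ranks: |2|->2, |3|->4.5, |5|->11.5, |4|->8.5, |3|->4.5, |4|->8.5, |1|->1, |4|->8.5, |3|->4.5, |3|->4.5, |4|->8.5, |5|->11.5
Step 3: Attach original signs; sum ranks with positive sign and with negative sign.
W+ = 2 + 4.5 + 11.5 + 8.5 + 8.5 + 4.5 + 4.5 + 11.5 = 55.5
W- = 4.5 + 8.5 + 1 + 8.5 = 22.5
(Check: W+ + W- = 78 should equal n(n+1)/2 = 78.)
Step 4: Test statistic W = min(W+, W-) = 22.5.
Step 5: Ties in |d|, so use the tie-corrected normal approximation.
        E[W] = n(n+1)/4 = 12*13/4 = 39.
        Tie groups: |d|=3 (t=4), |d|=4 (t=4), |d|=5 (t=2); sum(t^3 - t) = 126.
        Var[W] = n(n+1)(2n+1)/24 - sum(t^3-t)/48 = 3900/24 - 126/48 = 159.875.
        z = (W - E[W]) / sqrt(Var[W]) = (22.5 - 39) / 12.6442 = -1.3049.
        Two-sided p = 2*Phi(z) = 0.191910.
Step 6: alpha = 0.05. fail to reject H0.

W+ = 55.5, W- = 22.5, W = min = 22.5, p = 0.191910, fail to reject H0.


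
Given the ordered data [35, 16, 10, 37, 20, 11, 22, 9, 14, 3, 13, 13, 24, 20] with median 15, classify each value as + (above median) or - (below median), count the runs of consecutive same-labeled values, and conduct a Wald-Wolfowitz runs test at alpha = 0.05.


Step 1: Compute median = 15; label A = above, B = below.
Labels in order: AABAABABBBBBAA  (n_A = 7, n_B = 7)
Step 2: Count runs R = 7.
Step 3: Under H0 (random ordering), E[R] = 2*n_A*n_B/(n_A+n_B) + 1 = 2*7*7/14 + 1 = 8.0000.
        Var[R] = 2*n_A*n_B*(2*n_A*n_B - n_A - n_B) / ((n_A+n_B)^2 * (n_A+n_B-1)) = 8232/2548 = 3.2308.
        SD[R] = 1.7974.
Step 4: Continuity-corrected z = (R + 0.5 - E[R]) / SD[R] = (7 + 0.5 - 8.0000) / 1.7974 = -0.2782.
Step 5: Two-sided p-value via normal approximation = 2*(1 - Phi(|z|)) = 0.780879.
Step 6: alpha = 0.05. fail to reject H0.

R = 7, z = -0.2782, p = 0.780879, fail to reject H0.


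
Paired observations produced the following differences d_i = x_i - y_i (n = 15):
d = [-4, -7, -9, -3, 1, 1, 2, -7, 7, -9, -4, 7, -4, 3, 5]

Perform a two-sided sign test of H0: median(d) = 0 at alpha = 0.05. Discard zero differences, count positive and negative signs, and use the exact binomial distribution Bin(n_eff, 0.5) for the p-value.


Step 1: Discard zero differences. Original n = 15; n_eff = number of nonzero differences = 15.
Nonzero differences (with sign): -4, -7, -9, -3, +1, +1, +2, -7, +7, -9, -4, +7, -4, +3, +5
Step 2: Count signs: positive = 7, negative = 8.
Step 3: Under H0: P(positive) = 0.5, so the number of positives S ~ Bin(15, 0.5).
Step 4: Two-sided exact p-value = sum of Bin(15,0.5) probabilities at or below the observed probability = 1.000000.
Step 5: alpha = 0.05. fail to reject H0.

n_eff = 15, pos = 7, neg = 8, p = 1.000000, fail to reject H0.


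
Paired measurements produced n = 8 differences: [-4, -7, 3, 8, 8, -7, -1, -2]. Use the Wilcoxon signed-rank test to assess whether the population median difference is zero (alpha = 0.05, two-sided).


Step 1: Drop any zero differences (none here) and take |d_i|.
|d| = [4, 7, 3, 8, 8, 7, 1, 2]
Step 2: Midrank |d_i| (ties get averaged ranks).
ranks: |4|->4, |7|->5.5, |3|->3, |8|->7.5, |8|->7.5, |7|->5.5, |1|->1, |2|->2
Step 3: Attach original signs; sum ranks with positive sign and with negative sign.
W+ = 3 + 7.5 + 7.5 = 18
W- = 4 + 5.5 + 5.5 + 1 + 2 = 18
(Check: W+ + W- = 36 should equal n(n+1)/2 = 36.)
Step 4: Test statistic W = min(W+, W-) = 18.
Step 5: Ties in |d|, so use the tie-corrected normal approximation.
        E[W] = n(n+1)/4 = 8*9/4 = 18.
        Tie groups: |d|=7 (t=2), |d|=8 (t=2); sum(t^3 - t) = 12.
        Var[W] = n(n+1)(2n+1)/24 - sum(t^3-t)/48 = 1224/24 - 12/48 = 50.75.
        z = (W - E[W]) / sqrt(Var[W]) = (18 - 18) / 7.1239 = 0.0000.
        Two-sided p = 2*Phi(z) = 1.000000.
Step 6: alpha = 0.05. fail to reject H0.

W+ = 18, W- = 18, W = min = 18, p = 1.000000, fail to reject H0.


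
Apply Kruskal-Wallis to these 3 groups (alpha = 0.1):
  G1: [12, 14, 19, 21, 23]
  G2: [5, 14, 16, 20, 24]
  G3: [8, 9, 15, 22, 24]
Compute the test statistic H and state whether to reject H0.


Step 1: Combine all N = 15 observations and assign midranks.
sorted (value, group, rank): (5,G2,1), (8,G3,2), (9,G3,3), (12,G1,4), (14,G1,5.5), (14,G2,5.5), (15,G3,7), (16,G2,8), (19,G1,9), (20,G2,10), (21,G1,11), (22,G3,12), (23,G1,13), (24,G2,14.5), (24,G3,14.5)
Step 2: Sum ranks within each group.
R_1 = 42.5 (n_1 = 5)
R_2 = 39 (n_2 = 5)
R_3 = 38.5 (n_3 = 5)
Step 3: H = 12/(N(N+1)) * sum(R_i^2/n_i) - 3(N+1)
     = 12/(15*16) * (42.5^2/5 + 39^2/5 + 38.5^2/5) - 3*16
     = 0.050000 * 961.9 - 48
     = 0.095000.
Step 4: Ties present; correction factor C = 1 - 12/(15^3 - 15) = 0.996429. Corrected H = 0.095000 / 0.996429 = 0.095341.
Step 5: Under H0, H ~ chi^2(2); p-value = 0.953448.
Step 6: alpha = 0.1. fail to reject H0.

H = 0.0953, df = 2, p = 0.953448, fail to reject H0.


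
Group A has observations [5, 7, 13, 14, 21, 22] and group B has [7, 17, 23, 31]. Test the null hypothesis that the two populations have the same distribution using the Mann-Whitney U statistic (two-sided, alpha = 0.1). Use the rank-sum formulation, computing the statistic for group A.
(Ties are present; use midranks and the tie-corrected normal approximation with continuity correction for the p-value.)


Step 1: Combine and sort all 10 observations; assign midranks.
sorted (value, group): (5,X), (7,X), (7,Y), (13,X), (14,X), (17,Y), (21,X), (22,X), (23,Y), (31,Y)
ranks: 5->1, 7->2.5, 7->2.5, 13->4, 14->5, 17->6, 21->7, 22->8, 23->9, 31->10
Step 2: Rank sum for X: R1 = 1 + 2.5 + 4 + 5 + 7 + 8 = 27.5.
Step 3: U_X = R1 - n1(n1+1)/2 = 27.5 - 6*7/2 = 27.5 - 21 = 6.5.
       U_Y = n1*n2 - U_X = 24 - 6.5 = 17.5.
Step 4: Ties are present, so use the tie-corrected normal approximation (with continuity correction) for the p-value.
Step 5: p-value = 0.284958; compare to alpha = 0.1. fail to reject H0.

U_X = 6.5, p = 0.284958, fail to reject H0 at alpha = 0.1.


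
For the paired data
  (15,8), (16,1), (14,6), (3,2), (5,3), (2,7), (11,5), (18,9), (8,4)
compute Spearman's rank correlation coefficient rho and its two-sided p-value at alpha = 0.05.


Step 1: Rank x and y separately (midranks; no ties here).
rank(x): 15->7, 16->8, 14->6, 3->2, 5->3, 2->1, 11->5, 18->9, 8->4
rank(y): 8->8, 1->1, 6->6, 2->2, 3->3, 7->7, 5->5, 9->9, 4->4
Step 2: d_i = R_x(i) - R_y(i); compute d_i^2.
  (7-8)^2=1, (8-1)^2=49, (6-6)^2=0, (2-2)^2=0, (3-3)^2=0, (1-7)^2=36, (5-5)^2=0, (9-9)^2=0, (4-4)^2=0
sum(d^2) = 86.
Step 3: rho = 1 - 6*86 / (9*(9^2 - 1)) = 1 - 516/720 = 0.283333.
Step 4: Under H0, t = rho * sqrt((n-2)/(1-rho^2)) = 0.7817 ~ t(7).
Step 5: Two-sided p-value from the t-distribution with 7 df = 0.460030.
Step 6: alpha = 0.05. fail to reject H0.

rho = 0.2833, p = 0.460030, fail to reject H0 at alpha = 0.05.


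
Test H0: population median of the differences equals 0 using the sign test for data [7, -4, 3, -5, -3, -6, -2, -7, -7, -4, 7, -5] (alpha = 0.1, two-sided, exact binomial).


Step 1: Discard zero differences. Original n = 12; n_eff = number of nonzero differences = 12.
Nonzero differences (with sign): +7, -4, +3, -5, -3, -6, -2, -7, -7, -4, +7, -5
Step 2: Count signs: positive = 3, negative = 9.
Step 3: Under H0: P(positive) = 0.5, so the number of positives S ~ Bin(12, 0.5).
Step 4: Two-sided exact p-value = sum of Bin(12,0.5) probabilities at or below the observed probability = 0.145996.
Step 5: alpha = 0.1. fail to reject H0.

n_eff = 12, pos = 3, neg = 9, p = 0.145996, fail to reject H0.


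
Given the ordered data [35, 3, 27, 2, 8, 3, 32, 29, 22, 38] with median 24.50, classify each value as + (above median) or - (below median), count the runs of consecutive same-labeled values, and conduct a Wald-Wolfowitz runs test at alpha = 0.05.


Step 1: Compute median = 24.50; label A = above, B = below.
Labels in order: ABABBBAABA  (n_A = 5, n_B = 5)
Step 2: Count runs R = 7.
Step 3: Under H0 (random ordering), E[R] = 2*n_A*n_B/(n_A+n_B) + 1 = 2*5*5/10 + 1 = 6.0000.
        Var[R] = 2*n_A*n_B*(2*n_A*n_B - n_A - n_B) / ((n_A+n_B)^2 * (n_A+n_B-1)) = 2000/900 = 2.2222.
        SD[R] = 1.4907.
Step 4: Continuity-corrected z = (R - 0.5 - E[R]) / SD[R] = (7 - 0.5 - 6.0000) / 1.4907 = 0.3354.
Step 5: Two-sided p-value via normal approximation = 2*(1 - Phi(|z|)) = 0.737316.
Step 6: alpha = 0.05. fail to reject H0.

R = 7, z = 0.3354, p = 0.737316, fail to reject H0.


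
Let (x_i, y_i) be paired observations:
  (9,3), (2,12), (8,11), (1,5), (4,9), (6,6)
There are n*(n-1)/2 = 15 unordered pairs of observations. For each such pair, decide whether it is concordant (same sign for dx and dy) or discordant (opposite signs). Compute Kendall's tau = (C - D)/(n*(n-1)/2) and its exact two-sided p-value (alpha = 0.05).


Step 1: Enumerate the 15 unordered pairs (i,j) with i<j and classify each by sign(x_j-x_i) * sign(y_j-y_i).
  (1,2):dx=-7,dy=+9->D; (1,3):dx=-1,dy=+8->D; (1,4):dx=-8,dy=+2->D; (1,5):dx=-5,dy=+6->D
  (1,6):dx=-3,dy=+3->D; (2,3):dx=+6,dy=-1->D; (2,4):dx=-1,dy=-7->C; (2,5):dx=+2,dy=-3->D
  (2,6):dx=+4,dy=-6->D; (3,4):dx=-7,dy=-6->C; (3,5):dx=-4,dy=-2->C; (3,6):dx=-2,dy=-5->C
  (4,5):dx=+3,dy=+4->C; (4,6):dx=+5,dy=+1->C; (5,6):dx=+2,dy=-3->D
Step 2: C = 6, D = 9, total pairs = 15.
Step 3: tau = (C - D)/(n(n-1)/2) = (6 - 9)/15 = -0.200000.
Step 4: Exact two-sided p-value (enumerate n! = 720 permutations of y under H0): p = 0.719444.
Step 5: alpha = 0.05. fail to reject H0.

tau_b = -0.2000 (C=6, D=9), p = 0.719444, fail to reject H0.


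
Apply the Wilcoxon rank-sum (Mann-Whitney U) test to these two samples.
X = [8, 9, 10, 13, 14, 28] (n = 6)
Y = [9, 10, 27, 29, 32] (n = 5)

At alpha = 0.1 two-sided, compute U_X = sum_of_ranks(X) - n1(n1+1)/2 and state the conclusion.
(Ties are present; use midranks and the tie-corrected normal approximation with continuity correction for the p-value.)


Step 1: Combine and sort all 11 observations; assign midranks.
sorted (value, group): (8,X), (9,X), (9,Y), (10,X), (10,Y), (13,X), (14,X), (27,Y), (28,X), (29,Y), (32,Y)
ranks: 8->1, 9->2.5, 9->2.5, 10->4.5, 10->4.5, 13->6, 14->7, 27->8, 28->9, 29->10, 32->11
Step 2: Rank sum for X: R1 = 1 + 2.5 + 4.5 + 6 + 7 + 9 = 30.
Step 3: U_X = R1 - n1(n1+1)/2 = 30 - 6*7/2 = 30 - 21 = 9.
       U_Y = n1*n2 - U_X = 30 - 9 = 21.
Step 4: Ties are present, so use the tie-corrected normal approximation (with continuity correction) for the p-value.
Step 5: p-value = 0.313093; compare to alpha = 0.1. fail to reject H0.

U_X = 9, p = 0.313093, fail to reject H0 at alpha = 0.1.


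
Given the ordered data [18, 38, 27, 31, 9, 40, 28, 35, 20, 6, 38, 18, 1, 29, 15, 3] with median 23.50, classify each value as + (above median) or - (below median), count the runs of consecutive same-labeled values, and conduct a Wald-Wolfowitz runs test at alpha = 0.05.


Step 1: Compute median = 23.50; label A = above, B = below.
Labels in order: BAAABAAABBABBABB  (n_A = 8, n_B = 8)
Step 2: Count runs R = 9.
Step 3: Under H0 (random ordering), E[R] = 2*n_A*n_B/(n_A+n_B) + 1 = 2*8*8/16 + 1 = 9.0000.
        Var[R] = 2*n_A*n_B*(2*n_A*n_B - n_A - n_B) / ((n_A+n_B)^2 * (n_A+n_B-1)) = 14336/3840 = 3.7333.
        SD[R] = 1.9322.
Step 4: R = E[R], so z = 0 with no continuity correction.
Step 5: Two-sided p-value via normal approximation = 2*(1 - Phi(|z|)) = 1.000000.
Step 6: alpha = 0.05. fail to reject H0.

R = 9, z = 0.0000, p = 1.000000, fail to reject H0.


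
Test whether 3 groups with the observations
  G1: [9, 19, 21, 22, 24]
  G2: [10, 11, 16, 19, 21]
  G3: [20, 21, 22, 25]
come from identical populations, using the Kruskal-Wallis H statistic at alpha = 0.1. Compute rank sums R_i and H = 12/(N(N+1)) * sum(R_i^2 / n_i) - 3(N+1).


Step 1: Combine all N = 14 observations and assign midranks.
sorted (value, group, rank): (9,G1,1), (10,G2,2), (11,G2,3), (16,G2,4), (19,G1,5.5), (19,G2,5.5), (20,G3,7), (21,G1,9), (21,G2,9), (21,G3,9), (22,G1,11.5), (22,G3,11.5), (24,G1,13), (25,G3,14)
Step 2: Sum ranks within each group.
R_1 = 40 (n_1 = 5)
R_2 = 23.5 (n_2 = 5)
R_3 = 41.5 (n_3 = 4)
Step 3: H = 12/(N(N+1)) * sum(R_i^2/n_i) - 3(N+1)
     = 12/(14*15) * (40^2/5 + 23.5^2/5 + 41.5^2/4) - 3*15
     = 0.057143 * 861.013 - 45
     = 4.200714.
Step 4: Ties present; correction factor C = 1 - 36/(14^3 - 14) = 0.986813. Corrected H = 4.200714 / 0.986813 = 4.256849.
Step 5: Under H0, H ~ chi^2(2); p-value = 0.119025.
Step 6: alpha = 0.1. fail to reject H0.

H = 4.2568, df = 2, p = 0.119025, fail to reject H0.


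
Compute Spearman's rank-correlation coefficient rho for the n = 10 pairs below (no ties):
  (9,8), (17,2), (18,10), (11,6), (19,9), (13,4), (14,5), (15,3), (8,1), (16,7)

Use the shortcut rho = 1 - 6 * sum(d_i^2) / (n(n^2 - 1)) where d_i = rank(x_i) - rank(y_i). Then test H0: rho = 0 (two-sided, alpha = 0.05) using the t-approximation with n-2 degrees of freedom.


Step 1: Rank x and y separately (midranks; no ties here).
rank(x): 9->2, 17->8, 18->9, 11->3, 19->10, 13->4, 14->5, 15->6, 8->1, 16->7
rank(y): 8->8, 2->2, 10->10, 6->6, 9->9, 4->4, 5->5, 3->3, 1->1, 7->7
Step 2: d_i = R_x(i) - R_y(i); compute d_i^2.
  (2-8)^2=36, (8-2)^2=36, (9-10)^2=1, (3-6)^2=9, (10-9)^2=1, (4-4)^2=0, (5-5)^2=0, (6-3)^2=9, (1-1)^2=0, (7-7)^2=0
sum(d^2) = 92.
Step 3: rho = 1 - 6*92 / (10*(10^2 - 1)) = 1 - 552/990 = 0.442424.
Step 4: Under H0, t = rho * sqrt((n-2)/(1-rho^2)) = 1.3954 ~ t(8).
Step 5: Two-sided p-value from the t-distribution with 8 df = 0.200423.
Step 6: alpha = 0.05. fail to reject H0.

rho = 0.4424, p = 0.200423, fail to reject H0 at alpha = 0.05.


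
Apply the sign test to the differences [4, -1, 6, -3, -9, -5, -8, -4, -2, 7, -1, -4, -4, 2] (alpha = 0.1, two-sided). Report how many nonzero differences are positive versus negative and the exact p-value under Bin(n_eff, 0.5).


Step 1: Discard zero differences. Original n = 14; n_eff = number of nonzero differences = 14.
Nonzero differences (with sign): +4, -1, +6, -3, -9, -5, -8, -4, -2, +7, -1, -4, -4, +2
Step 2: Count signs: positive = 4, negative = 10.
Step 3: Under H0: P(positive) = 0.5, so the number of positives S ~ Bin(14, 0.5).
Step 4: Two-sided exact p-value = sum of Bin(14,0.5) probabilities at or below the observed probability = 0.179565.
Step 5: alpha = 0.1. fail to reject H0.

n_eff = 14, pos = 4, neg = 10, p = 0.179565, fail to reject H0.


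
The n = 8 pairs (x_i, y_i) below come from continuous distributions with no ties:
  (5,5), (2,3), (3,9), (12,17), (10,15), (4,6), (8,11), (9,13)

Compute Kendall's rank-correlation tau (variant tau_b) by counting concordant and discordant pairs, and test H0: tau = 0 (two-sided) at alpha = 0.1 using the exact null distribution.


Step 1: Enumerate the 28 unordered pairs (i,j) with i<j and classify each by sign(x_j-x_i) * sign(y_j-y_i).
  (1,2):dx=-3,dy=-2->C; (1,3):dx=-2,dy=+4->D; (1,4):dx=+7,dy=+12->C; (1,5):dx=+5,dy=+10->C
  (1,6):dx=-1,dy=+1->D; (1,7):dx=+3,dy=+6->C; (1,8):dx=+4,dy=+8->C; (2,3):dx=+1,dy=+6->C
  (2,4):dx=+10,dy=+14->C; (2,5):dx=+8,dy=+12->C; (2,6):dx=+2,dy=+3->C; (2,7):dx=+6,dy=+8->C
  (2,8):dx=+7,dy=+10->C; (3,4):dx=+9,dy=+8->C; (3,5):dx=+7,dy=+6->C; (3,6):dx=+1,dy=-3->D
  (3,7):dx=+5,dy=+2->C; (3,8):dx=+6,dy=+4->C; (4,5):dx=-2,dy=-2->C; (4,6):dx=-8,dy=-11->C
  (4,7):dx=-4,dy=-6->C; (4,8):dx=-3,dy=-4->C; (5,6):dx=-6,dy=-9->C; (5,7):dx=-2,dy=-4->C
  (5,8):dx=-1,dy=-2->C; (6,7):dx=+4,dy=+5->C; (6,8):dx=+5,dy=+7->C; (7,8):dx=+1,dy=+2->C
Step 2: C = 25, D = 3, total pairs = 28.
Step 3: tau = (C - D)/(n(n-1)/2) = (25 - 3)/28 = 0.785714.
Step 4: Exact two-sided p-value (enumerate n! = 40320 permutations of y under H0): p = 0.005506.
Step 5: alpha = 0.1. reject H0.

tau_b = 0.7857 (C=25, D=3), p = 0.005506, reject H0.


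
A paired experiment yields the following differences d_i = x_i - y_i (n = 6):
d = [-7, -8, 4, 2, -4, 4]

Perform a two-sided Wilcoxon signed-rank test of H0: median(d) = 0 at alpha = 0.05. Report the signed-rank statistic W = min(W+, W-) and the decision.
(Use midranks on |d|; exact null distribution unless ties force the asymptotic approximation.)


Step 1: Drop any zero differences (none here) and take |d_i|.
|d| = [7, 8, 4, 2, 4, 4]
Step 2: Midrank |d_i| (ties get averaged ranks).
ranks: |7|->5, |8|->6, |4|->3, |2|->1, |4|->3, |4|->3
Step 3: Attach original signs; sum ranks with positive sign and with negative sign.
W+ = 3 + 1 + 3 = 7
W- = 5 + 6 + 3 = 14
(Check: W+ + W- = 21 should equal n(n+1)/2 = 21.)
Step 4: Test statistic W = min(W+, W-) = 7.
Step 5: Ties in |d|, so use the tie-corrected normal approximation.
        E[W] = n(n+1)/4 = 6*7/4 = 10.5.
        Tie groups: |d|=4 (t=3); sum(t^3 - t) = 24.
        Var[W] = n(n+1)(2n+1)/24 - sum(t^3-t)/48 = 546/24 - 24/48 = 22.25.
        z = (W - E[W]) / sqrt(Var[W]) = (7 - 10.5) / 4.7170 = -0.7420.
        Two-sided p = 2*Phi(z) = 0.458088.
Step 6: alpha = 0.05. fail to reject H0.

W+ = 7, W- = 14, W = min = 7, p = 0.458088, fail to reject H0.


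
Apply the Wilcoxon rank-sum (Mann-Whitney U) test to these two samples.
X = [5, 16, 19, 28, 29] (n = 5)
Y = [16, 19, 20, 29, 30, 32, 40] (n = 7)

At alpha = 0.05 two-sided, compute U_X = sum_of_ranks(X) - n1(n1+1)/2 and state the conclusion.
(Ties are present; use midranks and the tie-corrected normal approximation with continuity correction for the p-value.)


Step 1: Combine and sort all 12 observations; assign midranks.
sorted (value, group): (5,X), (16,X), (16,Y), (19,X), (19,Y), (20,Y), (28,X), (29,X), (29,Y), (30,Y), (32,Y), (40,Y)
ranks: 5->1, 16->2.5, 16->2.5, 19->4.5, 19->4.5, 20->6, 28->7, 29->8.5, 29->8.5, 30->10, 32->11, 40->12
Step 2: Rank sum for X: R1 = 1 + 2.5 + 4.5 + 7 + 8.5 = 23.5.
Step 3: U_X = R1 - n1(n1+1)/2 = 23.5 - 5*6/2 = 23.5 - 15 = 8.5.
       U_Y = n1*n2 - U_X = 35 - 8.5 = 26.5.
Step 4: Ties are present, so use the tie-corrected normal approximation (with continuity correction) for the p-value.
Step 5: p-value = 0.165230; compare to alpha = 0.05. fail to reject H0.

U_X = 8.5, p = 0.165230, fail to reject H0 at alpha = 0.05.


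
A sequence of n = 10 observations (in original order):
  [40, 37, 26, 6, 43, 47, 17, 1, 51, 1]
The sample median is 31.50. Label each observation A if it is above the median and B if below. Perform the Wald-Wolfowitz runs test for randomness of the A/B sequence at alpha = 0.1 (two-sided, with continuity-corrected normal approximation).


Step 1: Compute median = 31.50; label A = above, B = below.
Labels in order: AABBAABBAB  (n_A = 5, n_B = 5)
Step 2: Count runs R = 6.
Step 3: Under H0 (random ordering), E[R] = 2*n_A*n_B/(n_A+n_B) + 1 = 2*5*5/10 + 1 = 6.0000.
        Var[R] = 2*n_A*n_B*(2*n_A*n_B - n_A - n_B) / ((n_A+n_B)^2 * (n_A+n_B-1)) = 2000/900 = 2.2222.
        SD[R] = 1.4907.
Step 4: R = E[R], so z = 0 with no continuity correction.
Step 5: Two-sided p-value via normal approximation = 2*(1 - Phi(|z|)) = 1.000000.
Step 6: alpha = 0.1. fail to reject H0.

R = 6, z = 0.0000, p = 1.000000, fail to reject H0.


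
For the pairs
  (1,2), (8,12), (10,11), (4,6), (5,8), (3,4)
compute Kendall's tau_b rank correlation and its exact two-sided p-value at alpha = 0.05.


Step 1: Enumerate the 15 unordered pairs (i,j) with i<j and classify each by sign(x_j-x_i) * sign(y_j-y_i).
  (1,2):dx=+7,dy=+10->C; (1,3):dx=+9,dy=+9->C; (1,4):dx=+3,dy=+4->C; (1,5):dx=+4,dy=+6->C
  (1,6):dx=+2,dy=+2->C; (2,3):dx=+2,dy=-1->D; (2,4):dx=-4,dy=-6->C; (2,5):dx=-3,dy=-4->C
  (2,6):dx=-5,dy=-8->C; (3,4):dx=-6,dy=-5->C; (3,5):dx=-5,dy=-3->C; (3,6):dx=-7,dy=-7->C
  (4,5):dx=+1,dy=+2->C; (4,6):dx=-1,dy=-2->C; (5,6):dx=-2,dy=-4->C
Step 2: C = 14, D = 1, total pairs = 15.
Step 3: tau = (C - D)/(n(n-1)/2) = (14 - 1)/15 = 0.866667.
Step 4: Exact two-sided p-value (enumerate n! = 720 permutations of y under H0): p = 0.016667.
Step 5: alpha = 0.05. reject H0.

tau_b = 0.8667 (C=14, D=1), p = 0.016667, reject H0.


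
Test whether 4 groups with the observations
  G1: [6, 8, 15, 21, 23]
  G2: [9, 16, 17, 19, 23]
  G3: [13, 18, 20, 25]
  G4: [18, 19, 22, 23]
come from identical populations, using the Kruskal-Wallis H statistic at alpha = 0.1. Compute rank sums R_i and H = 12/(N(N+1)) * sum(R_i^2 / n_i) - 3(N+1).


Step 1: Combine all N = 18 observations and assign midranks.
sorted (value, group, rank): (6,G1,1), (8,G1,2), (9,G2,3), (13,G3,4), (15,G1,5), (16,G2,6), (17,G2,7), (18,G3,8.5), (18,G4,8.5), (19,G2,10.5), (19,G4,10.5), (20,G3,12), (21,G1,13), (22,G4,14), (23,G1,16), (23,G2,16), (23,G4,16), (25,G3,18)
Step 2: Sum ranks within each group.
R_1 = 37 (n_1 = 5)
R_2 = 42.5 (n_2 = 5)
R_3 = 42.5 (n_3 = 4)
R_4 = 49 (n_4 = 4)
Step 3: H = 12/(N(N+1)) * sum(R_i^2/n_i) - 3(N+1)
     = 12/(18*19) * (37^2/5 + 42.5^2/5 + 42.5^2/4 + 49^2/4) - 3*19
     = 0.035088 * 1686.86 - 57
     = 2.188158.
Step 4: Ties present; correction factor C = 1 - 36/(18^3 - 18) = 0.993808. Corrected H = 2.188158 / 0.993808 = 2.201791.
Step 5: Under H0, H ~ chi^2(3); p-value = 0.531596.
Step 6: alpha = 0.1. fail to reject H0.

H = 2.2018, df = 3, p = 0.531596, fail to reject H0.


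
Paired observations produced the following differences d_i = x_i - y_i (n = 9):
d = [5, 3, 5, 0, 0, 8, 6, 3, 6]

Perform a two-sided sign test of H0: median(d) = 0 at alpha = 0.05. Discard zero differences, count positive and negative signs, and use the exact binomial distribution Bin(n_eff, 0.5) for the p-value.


Step 1: Discard zero differences. Original n = 9; n_eff = number of nonzero differences = 7.
Nonzero differences (with sign): +5, +3, +5, +8, +6, +3, +6
Step 2: Count signs: positive = 7, negative = 0.
Step 3: Under H0: P(positive) = 0.5, so the number of positives S ~ Bin(7, 0.5).
Step 4: Two-sided exact p-value = sum of Bin(7,0.5) probabilities at or below the observed probability = 0.015625.
Step 5: alpha = 0.05. reject H0.

n_eff = 7, pos = 7, neg = 0, p = 0.015625, reject H0.


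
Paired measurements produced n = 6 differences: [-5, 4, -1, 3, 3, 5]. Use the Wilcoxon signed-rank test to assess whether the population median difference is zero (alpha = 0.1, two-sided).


Step 1: Drop any zero differences (none here) and take |d_i|.
|d| = [5, 4, 1, 3, 3, 5]
Step 2: Midrank |d_i| (ties get averaged ranks).
ranks: |5|->5.5, |4|->4, |1|->1, |3|->2.5, |3|->2.5, |5|->5.5
Step 3: Attach original signs; sum ranks with positive sign and with negative sign.
W+ = 4 + 2.5 + 2.5 + 5.5 = 14.5
W- = 5.5 + 1 = 6.5
(Check: W+ + W- = 21 should equal n(n+1)/2 = 21.)
Step 4: Test statistic W = min(W+, W-) = 6.5.
Step 5: Ties in |d|, so use the tie-corrected normal approximation.
        E[W] = n(n+1)/4 = 6*7/4 = 10.5.
        Tie groups: |d|=3 (t=2), |d|=5 (t=2); sum(t^3 - t) = 12.
        Var[W] = n(n+1)(2n+1)/24 - sum(t^3-t)/48 = 546/24 - 12/48 = 22.5.
        z = (W - E[W]) / sqrt(Var[W]) = (6.5 - 10.5) / 4.7434 = -0.8433.
        Two-sided p = 2*Phi(z) = 0.399075.
Step 6: alpha = 0.1. fail to reject H0.

W+ = 14.5, W- = 6.5, W = min = 6.5, p = 0.399075, fail to reject H0.


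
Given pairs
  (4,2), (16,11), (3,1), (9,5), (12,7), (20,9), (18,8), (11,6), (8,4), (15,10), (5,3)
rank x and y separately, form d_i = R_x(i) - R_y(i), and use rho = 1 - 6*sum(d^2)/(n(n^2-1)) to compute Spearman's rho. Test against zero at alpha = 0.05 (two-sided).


Step 1: Rank x and y separately (midranks; no ties here).
rank(x): 4->2, 16->9, 3->1, 9->5, 12->7, 20->11, 18->10, 11->6, 8->4, 15->8, 5->3
rank(y): 2->2, 11->11, 1->1, 5->5, 7->7, 9->9, 8->8, 6->6, 4->4, 10->10, 3->3
Step 2: d_i = R_x(i) - R_y(i); compute d_i^2.
  (2-2)^2=0, (9-11)^2=4, (1-1)^2=0, (5-5)^2=0, (7-7)^2=0, (11-9)^2=4, (10-8)^2=4, (6-6)^2=0, (4-4)^2=0, (8-10)^2=4, (3-3)^2=0
sum(d^2) = 16.
Step 3: rho = 1 - 6*16 / (11*(11^2 - 1)) = 1 - 96/1320 = 0.927273.
Step 4: Under H0, t = rho * sqrt((n-2)/(1-rho^2)) = 7.4303 ~ t(9).
Step 5: Two-sided p-value from the t-distribution with 9 df = 0.000040.
Step 6: alpha = 0.05. reject H0.

rho = 0.9273, p = 0.000040, reject H0 at alpha = 0.05.


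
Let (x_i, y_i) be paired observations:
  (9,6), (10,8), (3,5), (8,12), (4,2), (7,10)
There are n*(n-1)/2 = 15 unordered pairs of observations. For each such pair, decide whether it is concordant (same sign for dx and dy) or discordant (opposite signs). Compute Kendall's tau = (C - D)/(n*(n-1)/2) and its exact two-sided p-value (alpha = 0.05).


Step 1: Enumerate the 15 unordered pairs (i,j) with i<j and classify each by sign(x_j-x_i) * sign(y_j-y_i).
  (1,2):dx=+1,dy=+2->C; (1,3):dx=-6,dy=-1->C; (1,4):dx=-1,dy=+6->D; (1,5):dx=-5,dy=-4->C
  (1,6):dx=-2,dy=+4->D; (2,3):dx=-7,dy=-3->C; (2,4):dx=-2,dy=+4->D; (2,5):dx=-6,dy=-6->C
  (2,6):dx=-3,dy=+2->D; (3,4):dx=+5,dy=+7->C; (3,5):dx=+1,dy=-3->D; (3,6):dx=+4,dy=+5->C
  (4,5):dx=-4,dy=-10->C; (4,6):dx=-1,dy=-2->C; (5,6):dx=+3,dy=+8->C
Step 2: C = 10, D = 5, total pairs = 15.
Step 3: tau = (C - D)/(n(n-1)/2) = (10 - 5)/15 = 0.333333.
Step 4: Exact two-sided p-value (enumerate n! = 720 permutations of y under H0): p = 0.469444.
Step 5: alpha = 0.05. fail to reject H0.

tau_b = 0.3333 (C=10, D=5), p = 0.469444, fail to reject H0.


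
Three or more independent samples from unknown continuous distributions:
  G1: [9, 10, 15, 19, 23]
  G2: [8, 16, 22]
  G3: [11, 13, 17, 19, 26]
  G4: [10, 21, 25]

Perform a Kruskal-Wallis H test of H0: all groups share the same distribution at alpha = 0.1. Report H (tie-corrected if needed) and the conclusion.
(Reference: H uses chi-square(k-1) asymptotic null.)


Step 1: Combine all N = 16 observations and assign midranks.
sorted (value, group, rank): (8,G2,1), (9,G1,2), (10,G1,3.5), (10,G4,3.5), (11,G3,5), (13,G3,6), (15,G1,7), (16,G2,8), (17,G3,9), (19,G1,10.5), (19,G3,10.5), (21,G4,12), (22,G2,13), (23,G1,14), (25,G4,15), (26,G3,16)
Step 2: Sum ranks within each group.
R_1 = 37 (n_1 = 5)
R_2 = 22 (n_2 = 3)
R_3 = 46.5 (n_3 = 5)
R_4 = 30.5 (n_4 = 3)
Step 3: H = 12/(N(N+1)) * sum(R_i^2/n_i) - 3(N+1)
     = 12/(16*17) * (37^2/5 + 22^2/3 + 46.5^2/5 + 30.5^2/3) - 3*17
     = 0.044118 * 1177.67 - 51
     = 0.955882.
Step 4: Ties present; correction factor C = 1 - 12/(16^3 - 16) = 0.997059. Corrected H = 0.955882 / 0.997059 = 0.958702.
Step 5: Under H0, H ~ chi^2(3); p-value = 0.811243.
Step 6: alpha = 0.1. fail to reject H0.

H = 0.9587, df = 3, p = 0.811243, fail to reject H0.
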